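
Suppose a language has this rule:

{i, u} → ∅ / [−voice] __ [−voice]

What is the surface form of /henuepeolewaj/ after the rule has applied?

No segment of /henuepeolewaj/ meets the structural description of the rule, so the form surfaces unchanged.

henuepeolewaj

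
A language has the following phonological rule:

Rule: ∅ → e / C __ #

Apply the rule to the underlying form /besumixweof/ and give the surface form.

the form ends in the consonant /f/, so [e] is inserted word-finally.
Surface form: [besumixweofe].

besumixweofe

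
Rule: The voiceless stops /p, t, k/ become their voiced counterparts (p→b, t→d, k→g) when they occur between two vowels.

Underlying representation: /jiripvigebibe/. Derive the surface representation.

jiripvigebibe

No segment of /jiripvigebibe/ meets the structural description of the rule, so the form surfaces unchanged.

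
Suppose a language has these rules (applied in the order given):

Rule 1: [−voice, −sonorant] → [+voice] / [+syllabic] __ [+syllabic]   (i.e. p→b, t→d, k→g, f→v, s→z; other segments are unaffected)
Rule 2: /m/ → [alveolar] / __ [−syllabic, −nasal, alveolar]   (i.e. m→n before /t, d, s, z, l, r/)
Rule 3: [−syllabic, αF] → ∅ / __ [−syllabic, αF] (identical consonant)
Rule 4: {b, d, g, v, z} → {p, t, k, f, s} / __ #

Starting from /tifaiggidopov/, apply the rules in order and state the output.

tivaigidobof

Rule 1 (intervocalic voicing): /f/ is a voiceless obstruent between vowels /i/ and /a/, so it voices to [v]. /p/ is a voiceless obstruent between vowels /o/ and /o/, so it voices to [b]. /tifaiggidopov/ → tivaiggidobov.
Rule 2 (nasal place assimilation): no segment meets the environment; /tivaiggidobov/ is unchanged.
Rule 3 (degemination): /gg/ is a geminate; the first /g/ deletes. /tivaiggidobov/ → tivaigidobov.
Rule 4 (final devoicing): /v/ is a voiced obstruent in word-final position, so it devoices to [f]. /tivaigidobov/ → tivaigidobof.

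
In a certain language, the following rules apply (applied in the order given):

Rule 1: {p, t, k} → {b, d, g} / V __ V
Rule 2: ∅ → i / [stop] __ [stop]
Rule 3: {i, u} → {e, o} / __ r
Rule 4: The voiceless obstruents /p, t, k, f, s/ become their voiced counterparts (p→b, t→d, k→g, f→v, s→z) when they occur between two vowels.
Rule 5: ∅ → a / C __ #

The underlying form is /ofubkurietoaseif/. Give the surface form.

Rule 1 (intervocalic voicing): /t/ is a voiceless stop between vowels /e/ and /o/, so it voices to [d]. /ofubkurietoaseif/ → ofubkuriedoaseif.
Rule 2 (stop-cluster i-epenthesis): /b/ and /k/ form a stop–stop cluster, so [i] is inserted between them. /ofubkuriedoaseif/ → ofubikuriedoaseif.
Rule 3 (pre-rhotic lowering): /u/ is a high vowel immediately before /r/, so it lowers to [o]. /ofubikuriedoaseif/ → ofubikoriedoaseif.
Rule 4 (intervocalic voicing): /f/ is a voiceless obstruent between vowels /o/ and /u/, so it voices to [v]. /k/ is a voiceless obstruent between vowels /i/ and /o/, so it voices to [g]. /s/ is a voiceless obstruent between vowels /a/ and /e/, so it voices to [z]. /ofubikoriedoaseif/ → ovubigoriedoazeif.
Rule 5 (final a-epenthesis): the form ends in the consonant /f/, so [a] is inserted word-finally. /ovubigoriedoazeif/ → ovubigoriedoazeifa.

ovubigoriedoazeifa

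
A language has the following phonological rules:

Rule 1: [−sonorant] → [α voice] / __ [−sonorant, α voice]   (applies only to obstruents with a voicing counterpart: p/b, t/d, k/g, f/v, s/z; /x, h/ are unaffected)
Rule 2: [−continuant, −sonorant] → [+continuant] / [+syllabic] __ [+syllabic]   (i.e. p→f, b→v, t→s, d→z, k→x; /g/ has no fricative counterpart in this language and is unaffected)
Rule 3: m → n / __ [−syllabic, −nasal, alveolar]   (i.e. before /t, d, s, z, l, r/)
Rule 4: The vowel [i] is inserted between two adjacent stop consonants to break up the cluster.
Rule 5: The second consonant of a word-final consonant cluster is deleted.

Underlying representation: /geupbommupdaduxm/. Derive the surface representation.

Rule 1 (regressive voicing assimilation): /p/ precedes the voiced obstruent /b/, so it voices to [b] by assimilation. /p/ precedes the voiced obstruent /d/, so it voices to [b] by assimilation. /geupbommupdaduxm/ → geubbommubdaduxm.
Rule 2 (intervocalic spirantization): /d/ is a stop between vowels /a/ and /u/, so it spirantizes to the fricative [z]. /geubbommubdaduxm/ → geubbommubdazuxm.
Rule 3 (nasal place assimilation): no segment meets the environment; /geubbommubdazuxm/ is unchanged.
Rule 4 (stop-cluster i-epenthesis): /b/ and /b/ form a stop–stop cluster, so [i] is inserted between them. /b/ and /d/ form a stop–stop cluster, so [i] is inserted between them. /geubbommubdazuxm/ → geubibommubidazuxm.
Rule 5 (final cluster simplification): /m/ is the second consonant of a word-final cluster /xm/, so it deletes. /geubibommubidazuxm/ → geubibommubidazux.

geubibommubidazux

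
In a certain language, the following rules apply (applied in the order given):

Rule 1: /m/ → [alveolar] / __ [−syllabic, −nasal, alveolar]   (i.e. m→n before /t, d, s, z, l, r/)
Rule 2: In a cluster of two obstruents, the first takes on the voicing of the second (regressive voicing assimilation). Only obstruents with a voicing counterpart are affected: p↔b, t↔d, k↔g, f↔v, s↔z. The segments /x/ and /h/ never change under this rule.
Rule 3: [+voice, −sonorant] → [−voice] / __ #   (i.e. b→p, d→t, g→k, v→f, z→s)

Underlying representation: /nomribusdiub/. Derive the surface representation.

Rule 1 (nasal place assimilation): /m/ precedes the alveolar consonant /r/, so it assimilates in place to [n]. /nomribusdiub/ → nonribusdiub.
Rule 2 (regressive voicing assimilation): /s/ precedes the voiced obstruent /d/, so it voices to [z] by assimilation. /nonribusdiub/ → nonribuzdiub.
Rule 3 (final devoicing): /b/ is a voiced obstruent in word-final position, so it devoices to [p]. /nonribuzdiub/ → nonribuzdiup.

nonribuzdiup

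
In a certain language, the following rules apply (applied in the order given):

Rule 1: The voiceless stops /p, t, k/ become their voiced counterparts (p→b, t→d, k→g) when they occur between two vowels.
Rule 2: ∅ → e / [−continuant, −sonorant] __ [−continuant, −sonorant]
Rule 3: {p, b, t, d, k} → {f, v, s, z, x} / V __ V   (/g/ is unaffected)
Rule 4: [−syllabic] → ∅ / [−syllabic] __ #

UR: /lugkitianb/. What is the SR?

Rule 1 (intervocalic voicing): /t/ is a voiceless stop between vowels /i/ and /i/, so it voices to [d]. /lugkitianb/ → lugkidianb.
Rule 2 (stop-cluster e-epenthesis): /g/ and /k/ form a stop–stop cluster, so [e] is inserted between them. /lugkidianb/ → lugekidianb.
Rule 3 (intervocalic spirantization): /k/ is a stop between vowels /e/ and /i/, so it spirantizes to the fricative [x]. /d/ is a stop between vowels /i/ and /i/, so it spirantizes to the fricative [z]. /lugekidianb/ → lugexizianb.
Rule 4 (final cluster simplification): /b/ is the second consonant of a word-final cluster /nb/, so it deletes. /lugexizianb/ → lugexizian.

lugexizian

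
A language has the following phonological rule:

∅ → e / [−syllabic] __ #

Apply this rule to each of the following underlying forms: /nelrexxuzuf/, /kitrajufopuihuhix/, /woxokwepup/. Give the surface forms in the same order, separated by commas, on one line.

nelrexxuzufe, kitrajufopuihuhixe, woxokwepupe

/nelrexxuzuf/: the form ends in the consonant /f/, so [e] is inserted word-finally. → [nelrexxuzufe].
/kitrajufopuihuhix/: the form ends in the consonant /x/, so [e] is inserted word-finally. → [kitrajufopuihuhixe].
/woxokwepup/: the form ends in the consonant /p/, so [e] is inserted word-finally. → [woxokwepupe].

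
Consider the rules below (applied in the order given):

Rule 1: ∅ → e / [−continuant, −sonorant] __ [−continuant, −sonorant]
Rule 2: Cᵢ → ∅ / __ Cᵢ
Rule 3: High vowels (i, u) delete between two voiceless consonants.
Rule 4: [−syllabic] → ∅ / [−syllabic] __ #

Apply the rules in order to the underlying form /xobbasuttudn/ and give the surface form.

xobebastetud

Rule 1 (stop-cluster e-epenthesis): /b/ and /b/ form a stop–stop cluster, so [e] is inserted between them. /t/ and /t/ form a stop–stop cluster, so [e] is inserted between them. /xobbasuttudn/ → xobebasutetudn.
Rule 2 (degemination): no segment meets the environment; /xobebasutetudn/ is unchanged.
Rule 3 (high vowel syncope): /u/ is a high vowel flanked by voiceless consonants /s/ and /t/, so it deletes. /xobebasutetudn/ → xobebastetudn.
Rule 4 (final cluster simplification): /n/ is the second consonant of a word-final cluster /dn/, so it deletes. /xobebastetudn/ → xobebastetud.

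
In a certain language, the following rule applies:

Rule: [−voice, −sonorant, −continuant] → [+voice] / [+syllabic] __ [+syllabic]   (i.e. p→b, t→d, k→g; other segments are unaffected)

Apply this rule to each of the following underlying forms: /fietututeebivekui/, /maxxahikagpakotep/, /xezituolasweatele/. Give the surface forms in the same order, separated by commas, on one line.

/fietututeebivekui/: /t/ is a voiceless stop between vowels /e/ and /u/, so it voices to [d]. /t/ is a voiceless stop between vowels /u/ and /u/, so it voices to [d]. /t/ is a voiceless stop between vowels /u/ and /e/, so it voices to [d]. /k/ is a voiceless stop between vowels /e/ and /u/, so it voices to [g]. → [fiedududeebivegui].
/maxxahikagpakotep/: /k/ is a voiceless stop between vowels /i/ and /a/, so it voices to [g]. /k/ is a voiceless stop between vowels /a/ and /o/, so it voices to [g]. /t/ is a voiceless stop between vowels /o/ and /e/, so it voices to [d]. → [maxxahigagpagodep].
/xezituolasweatele/: /t/ is a voiceless stop between vowels /i/ and /u/, so it voices to [d]. /t/ is a voiceless stop between vowels /a/ and /e/, so it voices to [d]. → [xeziduolasweadele].

fiedududeebivegui, maxxahigagpagodep, xeziduolasweadele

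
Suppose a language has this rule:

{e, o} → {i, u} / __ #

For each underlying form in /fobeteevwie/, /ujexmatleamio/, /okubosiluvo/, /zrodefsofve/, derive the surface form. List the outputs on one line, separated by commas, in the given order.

/fobeteevwie/: /e/ is a mid vowel in word-final position, so it raises to [i]. → [fobeteevwii].
/ujexmatleamio/: /o/ is a mid vowel in word-final position, so it raises to [u]. → [ujexmatleamiu].
/okubosiluvo/: /o/ is a mid vowel in word-final position, so it raises to [u]. → [okubosiluvu].
/zrodefsofve/: /e/ is a mid vowel in word-final position, so it raises to [i]. → [zrodefsofvi].

fobeteevwii, ujexmatleamiu, okubosiluvu, zrodefsofvi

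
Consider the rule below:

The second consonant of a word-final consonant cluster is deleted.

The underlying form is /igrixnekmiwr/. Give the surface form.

igrixnekmiw

/r/ is the second consonant of a word-final cluster /wr/, so it deletes.
The other instances of /g/, /r/, /x/, /n/, /k/, /m/, /w/ do not occur in the required environment and remain unchanged.
Surface form: [igrixnekmiw].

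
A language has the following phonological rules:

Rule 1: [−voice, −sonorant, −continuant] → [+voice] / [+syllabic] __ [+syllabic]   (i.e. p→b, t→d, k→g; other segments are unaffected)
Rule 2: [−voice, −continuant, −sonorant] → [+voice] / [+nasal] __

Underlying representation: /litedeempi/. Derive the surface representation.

lidedeembi

Rule 1 (intervocalic voicing): /t/ is a voiceless stop between vowels /i/ and /e/, so it voices to [d]. /litedeempi/ → lidedeempi.
Rule 2 (post-nasal voicing): /p/ is a voiceless stop immediately after the nasal /m/, so it voices to [b]. /lidedeempi/ → lidedeembi.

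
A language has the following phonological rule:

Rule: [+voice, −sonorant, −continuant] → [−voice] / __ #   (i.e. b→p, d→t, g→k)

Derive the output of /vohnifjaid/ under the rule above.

vohnifjait

/d/ is a voiced stop in word-final position, so it devoices to [t].
Surface form: [vohnifjait].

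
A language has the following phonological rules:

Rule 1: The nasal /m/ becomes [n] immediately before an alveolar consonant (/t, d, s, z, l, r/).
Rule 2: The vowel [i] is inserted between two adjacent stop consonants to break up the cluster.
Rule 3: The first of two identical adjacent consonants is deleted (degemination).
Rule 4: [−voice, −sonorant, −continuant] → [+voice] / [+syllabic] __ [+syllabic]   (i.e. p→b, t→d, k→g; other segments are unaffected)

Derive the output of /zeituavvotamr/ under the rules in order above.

zeiduavodanr

Rule 1 (nasal place assimilation): /m/ precedes the alveolar consonant /r/, so it assimilates in place to [n]. /zeituavvotamr/ → zeituavvotanr.
Rule 2 (stop-cluster i-epenthesis): no segment meets the environment; /zeituavvotanr/ is unchanged.
Rule 3 (degemination): /vv/ is a geminate; the first /v/ deletes. /zeituavvotanr/ → zeituavotanr.
Rule 4 (intervocalic voicing): /t/ is a voiceless stop between vowels /i/ and /u/, so it voices to [d]. /t/ is a voiceless stop between vowels /o/ and /a/, so it voices to [d]. /zeituavotanr/ → zeiduavodanr.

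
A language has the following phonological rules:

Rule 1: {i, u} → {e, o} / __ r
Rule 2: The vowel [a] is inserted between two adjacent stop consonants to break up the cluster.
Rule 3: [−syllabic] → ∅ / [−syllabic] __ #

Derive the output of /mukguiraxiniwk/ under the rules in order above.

mukagueraxiniw

Rule 1 (pre-rhotic lowering): /i/ is a high vowel immediately before /r/, so it lowers to [e]. /mukguiraxiniwk/ → mukgueraxiniwk.
Rule 2 (stop-cluster a-epenthesis): /k/ and /g/ form a stop–stop cluster, so [a] is inserted between them. /mukgueraxiniwk/ → mukagueraxiniwk.
Rule 3 (final cluster simplification): /k/ is the second consonant of a word-final cluster /wk/, so it deletes. /mukagueraxiniwk/ → mukagueraxiniw.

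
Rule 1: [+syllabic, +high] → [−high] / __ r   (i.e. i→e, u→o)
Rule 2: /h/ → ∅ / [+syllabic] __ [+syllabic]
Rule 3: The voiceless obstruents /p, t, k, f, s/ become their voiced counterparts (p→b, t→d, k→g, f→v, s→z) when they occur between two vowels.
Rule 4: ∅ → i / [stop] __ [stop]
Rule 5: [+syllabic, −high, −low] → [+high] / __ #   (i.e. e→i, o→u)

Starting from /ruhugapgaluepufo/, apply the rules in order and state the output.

ruugapigaluebuvu

Rule 1 (pre-rhotic lowering): no segment meets the environment; /ruhugapgaluepufo/ is unchanged.
Rule 2 (intervocalic h-deletion): /h/ occurs between vowels /u/ and /u/, so it deletes. /ruhugapgaluepufo/ → ruugapgaluepufo.
Rule 3 (intervocalic voicing): /p/ is a voiceless obstruent between vowels /e/ and /u/, so it voices to [b]. /f/ is a voiceless obstruent between vowels /u/ and /o/, so it voices to [v]. /ruugapgaluepufo/ → ruugapgaluebuvo.
Rule 4 (stop-cluster i-epenthesis): /p/ and /g/ form a stop–stop cluster, so [i] is inserted between them. /ruugapgaluebuvo/ → ruugapigaluebuvo.
Rule 5 (final vowel raising): /o/ is a mid vowel in word-final position, so it raises to [u]. /ruugapigaluebuvo/ → ruugapigaluebuvu.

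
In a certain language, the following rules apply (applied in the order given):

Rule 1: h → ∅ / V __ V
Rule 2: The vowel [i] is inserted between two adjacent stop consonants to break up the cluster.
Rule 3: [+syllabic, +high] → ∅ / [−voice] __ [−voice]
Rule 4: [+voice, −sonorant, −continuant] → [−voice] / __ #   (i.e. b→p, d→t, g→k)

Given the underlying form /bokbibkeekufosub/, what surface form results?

Rule 1 (intervocalic h-deletion): no segment meets the environment; /bokbibkeekufosub/ is unchanged.
Rule 2 (stop-cluster i-epenthesis): /k/ and /b/ form a stop–stop cluster, so [i] is inserted between them. /b/ and /k/ form a stop–stop cluster, so [i] is inserted between them. /bokbibkeekufosub/ → bokibibikeekufosub.
Rule 3 (high vowel syncope): /u/ is a high vowel flanked by voiceless consonants /k/ and /f/, so it deletes. /bokibibikeekufosub/ → bokibibikeekfosub.
Rule 4 (final devoicing): /b/ is a voiced stop in word-final position, so it devoices to [p]. /bokibibikeekfosub/ → bokibibikeekfosup.

bokibibikeekfosup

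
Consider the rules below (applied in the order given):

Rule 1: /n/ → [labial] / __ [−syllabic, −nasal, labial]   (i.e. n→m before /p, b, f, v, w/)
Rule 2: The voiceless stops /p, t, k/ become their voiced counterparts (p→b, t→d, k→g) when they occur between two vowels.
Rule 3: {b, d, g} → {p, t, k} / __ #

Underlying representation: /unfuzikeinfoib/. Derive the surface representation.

Rule 1 (nasal place assimilation): /n/ precedes the labial consonant /f/, so it assimilates in place to [m]. /n/ precedes the labial consonant /f/, so it assimilates in place to [m]. /unfuzikeinfoib/ → umfuzikeimfoib.
Rule 2 (intervocalic voicing): /k/ is a voiceless stop between vowels /i/ and /e/, so it voices to [g]. /umfuzikeimfoib/ → umfuzigeimfoib.
Rule 3 (final devoicing): /b/ is a voiced stop in word-final position, so it devoices to [p]. /umfuzigeimfoib/ → umfuzigeimfoip.

umfuzigeimfoip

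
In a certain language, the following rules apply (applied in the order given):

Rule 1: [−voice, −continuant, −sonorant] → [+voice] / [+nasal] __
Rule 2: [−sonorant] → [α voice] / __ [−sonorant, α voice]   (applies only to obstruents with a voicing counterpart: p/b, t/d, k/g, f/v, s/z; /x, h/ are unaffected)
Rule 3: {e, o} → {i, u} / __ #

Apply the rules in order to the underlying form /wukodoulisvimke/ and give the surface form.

Rule 1 (post-nasal voicing): /k/ is a voiceless stop immediately after the nasal /m/, so it voices to [g]. /wukodoulisvimke/ → wukodoulisvimge.
Rule 2 (regressive voicing assimilation): /s/ precedes the voiced obstruent /v/, so it voices to [z] by assimilation. /wukodoulisvimge/ → wukodoulizvimge.
Rule 3 (final vowel raising): /e/ is a mid vowel in word-final position, so it raises to [i]. /wukodoulizvimge/ → wukodoulizvimgi.

wukodoulizvimgi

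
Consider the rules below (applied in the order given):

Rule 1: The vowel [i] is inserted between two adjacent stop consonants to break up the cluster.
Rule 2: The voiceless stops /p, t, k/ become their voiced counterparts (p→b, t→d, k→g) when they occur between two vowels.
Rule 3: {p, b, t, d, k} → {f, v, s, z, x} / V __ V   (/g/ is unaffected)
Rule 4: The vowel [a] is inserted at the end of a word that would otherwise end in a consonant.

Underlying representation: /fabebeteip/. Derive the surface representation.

Rule 1 (stop-cluster i-epenthesis): no segment meets the environment; /fabebeteip/ is unchanged.
Rule 2 (intervocalic voicing): /t/ is a voiceless stop between vowels /e/ and /e/, so it voices to [d]. /fabebeteip/ → fabebedeip.
Rule 3 (intervocalic spirantization): /b/ is a stop between vowels /a/ and /e/, so it spirantizes to the fricative [v]. /b/ is a stop between vowels /e/ and /e/, so it spirantizes to the fricative [v]. /d/ is a stop between vowels /e/ and /e/, so it spirantizes to the fricative [z]. /fabebedeip/ → favevezeip.
Rule 4 (final a-epenthesis): the form ends in the consonant /p/, so [a] is inserted word-finally. /favevezeip/ → favevezeipa.

favevezeipa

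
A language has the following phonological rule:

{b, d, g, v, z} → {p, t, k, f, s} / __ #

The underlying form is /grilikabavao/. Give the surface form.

No segment of /grilikabavao/ meets the structural description of the rule, so the form surfaces unchanged.

grilikabavao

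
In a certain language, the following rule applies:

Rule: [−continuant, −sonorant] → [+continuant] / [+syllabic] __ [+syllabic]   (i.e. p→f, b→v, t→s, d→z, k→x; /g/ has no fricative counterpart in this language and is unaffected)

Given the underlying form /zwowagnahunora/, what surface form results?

No segment of /zwowagnahunora/ meets the structural description of the rule, so the form surfaces unchanged.

zwowagnahunora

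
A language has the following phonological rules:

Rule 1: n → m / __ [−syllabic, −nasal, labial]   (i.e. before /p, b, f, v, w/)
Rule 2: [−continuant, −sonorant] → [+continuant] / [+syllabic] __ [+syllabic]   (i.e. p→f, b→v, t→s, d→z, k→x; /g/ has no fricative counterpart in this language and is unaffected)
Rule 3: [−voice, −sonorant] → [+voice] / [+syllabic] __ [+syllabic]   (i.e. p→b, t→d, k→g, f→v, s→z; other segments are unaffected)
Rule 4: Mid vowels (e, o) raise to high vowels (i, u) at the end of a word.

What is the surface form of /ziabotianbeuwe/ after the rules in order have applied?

ziavoziambeuwi

Rule 1 (nasal place assimilation): /n/ precedes the labial consonant /b/, so it assimilates in place to [m]. /ziabotianbeuwe/ → ziabotiambeuwe.
Rule 2 (intervocalic spirantization): /b/ is a stop between vowels /a/ and /o/, so it spirantizes to the fricative [v]. /t/ is a stop between vowels /o/ and /i/, so it spirantizes to the fricative [s]. /ziabotiambeuwe/ → ziavosiambeuwe.
Rule 3 (intervocalic voicing): /s/ is a voiceless obstruent between vowels /o/ and /i/, so it voices to [z]. /ziavosiambeuwe/ → ziavoziambeuwe.
Rule 4 (final vowel raising): /e/ is a mid vowel in word-final position, so it raises to [i]. /ziavoziambeuwe/ → ziavoziambeuwi.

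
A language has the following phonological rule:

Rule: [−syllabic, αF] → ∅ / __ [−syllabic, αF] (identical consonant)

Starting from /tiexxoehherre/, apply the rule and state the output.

/xx/ is a geminate; the first /x/ deletes.
/hh/ is a geminate; the first /h/ deletes.
/rr/ is a geminate; the first /r/ deletes.
Surface form: [tiexoehere].

tiexoehere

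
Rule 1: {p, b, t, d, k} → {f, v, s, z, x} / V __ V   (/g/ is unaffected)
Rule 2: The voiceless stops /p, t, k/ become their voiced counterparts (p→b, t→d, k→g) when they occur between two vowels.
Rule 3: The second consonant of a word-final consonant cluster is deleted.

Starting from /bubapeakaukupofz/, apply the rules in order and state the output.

buvafeaxauxufof

Rule 1 (intervocalic spirantization): /b/ is a stop between vowels /u/ and /a/, so it spirantizes to the fricative [v]. /p/ is a stop between vowels /a/ and /e/, so it spirantizes to the fricative [f]. /k/ is a stop between vowels /a/ and /a/, so it spirantizes to the fricative [x]. /k/ is a stop between vowels /u/ and /u/, so it spirantizes to the fricative [x]. /p/ is a stop between vowels /u/ and /o/, so it spirantizes to the fricative [f]. /bubapeakaukupofz/ → buvafeaxauxufofz.
Rule 2 (intervocalic voicing): no segment meets the environment; /buvafeaxauxufofz/ is unchanged.
Rule 3 (final cluster simplification): /z/ is the second consonant of a word-final cluster /fz/, so it deletes. /buvafeaxauxufofz/ → buvafeaxauxufof.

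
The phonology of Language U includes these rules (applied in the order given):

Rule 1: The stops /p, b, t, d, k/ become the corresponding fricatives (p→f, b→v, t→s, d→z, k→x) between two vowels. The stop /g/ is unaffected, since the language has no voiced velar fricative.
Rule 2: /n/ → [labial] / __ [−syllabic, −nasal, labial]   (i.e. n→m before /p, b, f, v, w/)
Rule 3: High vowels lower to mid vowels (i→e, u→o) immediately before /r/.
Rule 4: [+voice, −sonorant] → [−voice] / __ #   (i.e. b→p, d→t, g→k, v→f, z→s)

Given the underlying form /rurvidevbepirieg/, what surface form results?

rorvizevbeferiek

Rule 1 (intervocalic spirantization): /d/ is a stop between vowels /i/ and /e/, so it spirantizes to the fricative [z]. /p/ is a stop between vowels /e/ and /i/, so it spirantizes to the fricative [f]. /rurvidevbepirieg/ → rurvizevbefirieg.
Rule 2 (nasal place assimilation): no segment meets the environment; /rurvizevbefirieg/ is unchanged.
Rule 3 (pre-rhotic lowering): /u/ is a high vowel immediately before /r/, so it lowers to [o]. /i/ is a high vowel immediately before /r/, so it lowers to [e]. /rurvizevbefirieg/ → rorvizevbeferieg.
Rule 4 (final devoicing): /g/ is a voiced obstruent in word-final position, so it devoices to [k]. /rorvizevbeferieg/ → rorvizevbeferiek.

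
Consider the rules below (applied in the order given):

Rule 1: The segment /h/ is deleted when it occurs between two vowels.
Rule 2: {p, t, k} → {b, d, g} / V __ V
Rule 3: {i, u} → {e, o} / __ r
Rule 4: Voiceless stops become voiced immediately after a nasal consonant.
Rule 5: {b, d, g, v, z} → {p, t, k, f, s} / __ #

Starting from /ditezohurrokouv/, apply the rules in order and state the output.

didezoorrogouf

Rule 1 (intervocalic h-deletion): /h/ occurs between vowels /o/ and /u/, so it deletes. /ditezohurrokouv/ → ditezourrokouv.
Rule 2 (intervocalic voicing): /t/ is a voiceless stop between vowels /i/ and /e/, so it voices to [d]. /k/ is a voiceless stop between vowels /o/ and /o/, so it voices to [g]. /ditezourrokouv/ → didezourrogouv.
Rule 3 (pre-rhotic lowering): /u/ is a high vowel immediately before /r/, so it lowers to [o]. /didezourrogouv/ → didezoorrogouv.
Rule 4 (post-nasal voicing): no segment meets the environment; /didezoorrogouv/ is unchanged.
Rule 5 (final devoicing): /v/ is a voiced obstruent in word-final position, so it devoices to [f]. /didezoorrogouv/ → didezoorrogouf.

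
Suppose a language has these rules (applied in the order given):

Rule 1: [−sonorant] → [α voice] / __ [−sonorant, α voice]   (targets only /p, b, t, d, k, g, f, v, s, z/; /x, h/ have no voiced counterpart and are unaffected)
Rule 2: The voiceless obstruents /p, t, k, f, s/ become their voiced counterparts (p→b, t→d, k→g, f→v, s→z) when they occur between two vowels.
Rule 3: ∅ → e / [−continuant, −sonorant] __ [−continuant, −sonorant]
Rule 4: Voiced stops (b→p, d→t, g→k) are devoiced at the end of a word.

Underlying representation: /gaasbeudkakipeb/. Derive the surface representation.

Rule 1 (regressive voicing assimilation): /s/ precedes the voiced obstruent /b/, so it voices to [z] by assimilation. /d/ precedes the voiceless obstruent /k/, so it devoices to [t] by assimilation. /gaasbeudkakipeb/ → gaazbeutkakipeb.
Rule 2 (intervocalic voicing): /k/ is a voiceless obstruent between vowels /a/ and /i/, so it voices to [g]. /p/ is a voiceless obstruent between vowels /i/ and /e/, so it voices to [b]. /gaazbeutkakipeb/ → gaazbeutkagibeb.
Rule 3 (stop-cluster e-epenthesis): /t/ and /k/ form a stop–stop cluster, so [e] is inserted between them. /gaazbeutkagibeb/ → gaazbeutekagibeb.
Rule 4 (final devoicing): /b/ is a voiced stop in word-final position, so it devoices to [p]. /gaazbeutekagibeb/ → gaazbeutekagibep.

gaazbeutekagibep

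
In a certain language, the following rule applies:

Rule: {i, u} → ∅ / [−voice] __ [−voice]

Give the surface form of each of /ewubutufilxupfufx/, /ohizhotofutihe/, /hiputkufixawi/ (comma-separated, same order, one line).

/ewubutufilxupfufx/: /u/ is a high vowel flanked by voiceless consonants /t/ and /f/, so it deletes. /u/ is a high vowel flanked by voiceless consonants /x/ and /p/, so it deletes. /u/ is a high vowel flanked by voiceless consonants /f/ and /f/, so it deletes. → [ewubutfilxpffx].
/ohizhotofutihe/: /u/ is a high vowel flanked by voiceless consonants /f/ and /t/, so it deletes. /i/ is a high vowel flanked by voiceless consonants /t/ and /h/, so it deletes. → [ohizhotofthe].
/hiputkufixawi/: /i/ is a high vowel flanked by voiceless consonants /h/ and /p/, so it deletes. /u/ is a high vowel flanked by voiceless consonants /p/ and /t/, so it deletes. /u/ is a high vowel flanked by voiceless consonants /k/ and /f/, so it deletes. /i/ is a high vowel flanked by voiceless consonants /f/ and /x/, so it deletes. → [hptkfxawi].

ewubutfilxpffx, ohizhotofthe, hptkfxawi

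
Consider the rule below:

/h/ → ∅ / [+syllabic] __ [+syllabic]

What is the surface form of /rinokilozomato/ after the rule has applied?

rinokilozomato

No segment of /rinokilozomato/ meets the structural description of the rule, so the form surfaces unchanged.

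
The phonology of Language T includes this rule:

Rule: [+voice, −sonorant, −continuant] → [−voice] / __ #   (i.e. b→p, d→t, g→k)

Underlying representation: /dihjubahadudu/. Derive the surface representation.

No segment of /dihjubahadudu/ meets the structural description of the rule, so the form surfaces unchanged.

dihjubahadudu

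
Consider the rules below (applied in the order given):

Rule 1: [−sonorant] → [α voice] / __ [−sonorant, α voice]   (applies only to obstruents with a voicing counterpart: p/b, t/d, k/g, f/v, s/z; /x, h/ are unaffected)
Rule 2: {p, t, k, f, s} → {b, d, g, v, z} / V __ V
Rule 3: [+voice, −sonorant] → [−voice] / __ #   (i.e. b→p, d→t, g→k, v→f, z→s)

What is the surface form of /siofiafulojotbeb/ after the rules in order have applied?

Rule 1 (regressive voicing assimilation): /t/ precedes the voiced obstruent /b/, so it voices to [d] by assimilation. /siofiafulojotbeb/ → siofiafulojodbeb.
Rule 2 (intervocalic voicing): /f/ is a voiceless obstruent between vowels /o/ and /i/, so it voices to [v]. /f/ is a voiceless obstruent between vowels /a/ and /u/, so it voices to [v]. /siofiafulojodbeb/ → sioviavulojodbeb.
Rule 3 (final devoicing): /b/ is a voiced obstruent in word-final position, so it devoices to [p]. /sioviavulojodbeb/ → sioviavulojodbep.

sioviavulojodbep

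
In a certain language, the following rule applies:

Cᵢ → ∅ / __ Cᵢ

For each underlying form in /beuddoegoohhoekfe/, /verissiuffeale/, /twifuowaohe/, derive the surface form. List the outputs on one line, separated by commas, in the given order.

beudoegoohoekfe, verisiufeale, twifuowaohe

/beuddoegoohhoekfe/: /dd/ is a geminate; the first /d/ deletes. /hh/ is a geminate; the first /h/ deletes. → [beudoegoohoekfe].
/verissiuffeale/: /ss/ is a geminate; the first /s/ deletes. /ff/ is a geminate; the first /f/ deletes. → [verisiufeale].
/twifuowaohe/: the rule's environment is not met; surfaces unchanged as [twifuowaohe].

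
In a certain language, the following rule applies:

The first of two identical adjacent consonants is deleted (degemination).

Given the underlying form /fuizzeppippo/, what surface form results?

fuizepipo

/zz/ is a geminate; the first /z/ deletes.
/pp/ is a geminate; the first /p/ deletes.
/pp/ is a geminate; the first /p/ deletes.
The other instances of /f/, /z/, /p/ do not occur in the required environment and remain unchanged.
Surface form: [fuizepipo].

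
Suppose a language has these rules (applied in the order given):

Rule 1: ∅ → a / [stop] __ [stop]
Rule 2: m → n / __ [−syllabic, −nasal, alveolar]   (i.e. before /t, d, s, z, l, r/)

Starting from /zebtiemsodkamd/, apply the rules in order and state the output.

Rule 1 (stop-cluster a-epenthesis): /b/ and /t/ form a stop–stop cluster, so [a] is inserted between them. /d/ and /k/ form a stop–stop cluster, so [a] is inserted between them. /zebtiemsodkamd/ → zebatiemsodakamd.
Rule 2 (nasal place assimilation): /m/ precedes the alveolar consonant /s/, so it assimilates in place to [n]. /m/ precedes the alveolar consonant /d/, so it assimilates in place to [n]. /zebatiemsodakamd/ → zebatiensodakand.

zebatiensodakand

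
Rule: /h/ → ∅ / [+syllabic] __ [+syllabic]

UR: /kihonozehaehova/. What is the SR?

kionozeaeova

/h/ occurs between vowels /i/ and /o/, so it deletes.
/h/ occurs between vowels /e/ and /a/, so it deletes.
/h/ occurs between vowels /e/ and /o/, so it deletes.
Surface form: [kionozeaeova].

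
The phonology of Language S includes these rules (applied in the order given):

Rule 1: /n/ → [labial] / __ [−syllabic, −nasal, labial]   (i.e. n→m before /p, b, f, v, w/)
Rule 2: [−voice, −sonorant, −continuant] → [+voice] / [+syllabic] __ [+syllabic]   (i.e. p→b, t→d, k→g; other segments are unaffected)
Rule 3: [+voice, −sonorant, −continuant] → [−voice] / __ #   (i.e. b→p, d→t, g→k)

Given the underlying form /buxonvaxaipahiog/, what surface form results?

Rule 1 (nasal place assimilation): /n/ precedes the labial consonant /v/, so it assimilates in place to [m]. /buxonvaxaipahiog/ → buxomvaxaipahiog.
Rule 2 (intervocalic voicing): /p/ is a voiceless stop between vowels /i/ and /a/, so it voices to [b]. /buxomvaxaipahiog/ → buxomvaxaibahiog.
Rule 3 (final devoicing): /g/ is a voiced stop in word-final position, so it devoices to [k]. /buxomvaxaibahiog/ → buxomvaxaibahiok.

buxomvaxaibahiok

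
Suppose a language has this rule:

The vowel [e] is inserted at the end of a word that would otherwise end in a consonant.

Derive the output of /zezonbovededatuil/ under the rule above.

zezonbovededatuile

the form ends in the consonant /l/, so [e] is inserted word-finally.
Surface form: [zezonbovededatuile].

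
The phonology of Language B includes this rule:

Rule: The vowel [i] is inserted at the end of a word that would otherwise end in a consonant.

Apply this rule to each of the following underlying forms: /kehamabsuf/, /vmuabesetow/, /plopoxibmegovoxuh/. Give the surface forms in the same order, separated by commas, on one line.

kehamabsufi, vmuabesetowi, plopoxibmegovoxuhi

/kehamabsuf/: the form ends in the consonant /f/, so [i] is inserted word-finally. → [kehamabsufi].
/vmuabesetow/: the form ends in the consonant /w/, so [i] is inserted word-finally. → [vmuabesetowi].
/plopoxibmegovoxuh/: the form ends in the consonant /h/, so [i] is inserted word-finally. → [plopoxibmegovoxuhi].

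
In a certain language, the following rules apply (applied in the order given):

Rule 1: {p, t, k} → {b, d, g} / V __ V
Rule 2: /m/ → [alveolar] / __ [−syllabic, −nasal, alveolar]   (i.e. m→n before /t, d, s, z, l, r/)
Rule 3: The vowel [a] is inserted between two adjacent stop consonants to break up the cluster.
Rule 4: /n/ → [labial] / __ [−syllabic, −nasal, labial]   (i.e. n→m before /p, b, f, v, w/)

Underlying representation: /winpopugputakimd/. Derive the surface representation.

wimpobugapudagind

Rule 1 (intervocalic voicing): /p/ is a voiceless stop between vowels /o/ and /u/, so it voices to [b]. /t/ is a voiceless stop between vowels /u/ and /a/, so it voices to [d]. /k/ is a voiceless stop between vowels /a/ and /i/, so it voices to [g]. /winpopugputakimd/ → winpobugpudagimd.
Rule 2 (nasal place assimilation): /m/ precedes the alveolar consonant /d/, so it assimilates in place to [n]. /winpobugpudagimd/ → winpobugpudagind.
Rule 3 (stop-cluster a-epenthesis): /g/ and /p/ form a stop–stop cluster, so [a] is inserted between them. /winpobugpudagind/ → winpobugapudagind.
Rule 4 (nasal place assimilation): /n/ precedes the labial consonant /p/, so it assimilates in place to [m]. /winpobugapudagind/ → wimpobugapudagind.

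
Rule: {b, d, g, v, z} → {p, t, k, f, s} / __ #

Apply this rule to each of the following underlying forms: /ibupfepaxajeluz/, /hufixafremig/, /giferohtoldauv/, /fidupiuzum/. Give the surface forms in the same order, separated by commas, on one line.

/ibupfepaxajeluz/: /z/ is a voiced obstruent in word-final position, so it devoices to [s]. → [ibupfepaxajelus].
/hufixafremig/: /g/ is a voiced obstruent in word-final position, so it devoices to [k]. → [hufixafremik].
/giferohtoldauv/: /v/ is a voiced obstruent in word-final position, so it devoices to [f]. → [giferohtoldauf].
/fidupiuzum/: the rule's environment is not met; surfaces unchanged as [fidupiuzum].

ibupfepaxajelus, hufixafremik, giferohtoldauf, fidupiuzum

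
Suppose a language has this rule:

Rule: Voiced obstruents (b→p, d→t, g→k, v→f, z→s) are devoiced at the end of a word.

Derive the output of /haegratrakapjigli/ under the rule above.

No segment of /haegratrakapjigli/ meets the structural description of the rule, so the form surfaces unchanged.

haegratrakapjigli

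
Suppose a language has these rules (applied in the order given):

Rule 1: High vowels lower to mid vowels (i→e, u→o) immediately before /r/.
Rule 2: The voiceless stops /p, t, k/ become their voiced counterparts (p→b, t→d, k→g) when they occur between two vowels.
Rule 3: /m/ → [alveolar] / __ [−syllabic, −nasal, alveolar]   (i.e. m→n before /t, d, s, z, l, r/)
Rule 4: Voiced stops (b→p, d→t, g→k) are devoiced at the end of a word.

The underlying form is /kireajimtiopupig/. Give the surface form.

kereajintiobubik

Rule 1 (pre-rhotic lowering): /i/ is a high vowel immediately before /r/, so it lowers to [e]. /kireajimtiopupig/ → kereajimtiopupig.
Rule 2 (intervocalic voicing): /p/ is a voiceless stop between vowels /o/ and /u/, so it voices to [b]. /p/ is a voiceless stop between vowels /u/ and /i/, so it voices to [b]. /kereajimtiopupig/ → kereajimtiobubig.
Rule 3 (nasal place assimilation): /m/ precedes the alveolar consonant /t/, so it assimilates in place to [n]. /kereajimtiobubig/ → kereajintiobubig.
Rule 4 (final devoicing): /g/ is a voiced stop in word-final position, so it devoices to [k]. /kereajintiobubig/ → kereajintiobubik.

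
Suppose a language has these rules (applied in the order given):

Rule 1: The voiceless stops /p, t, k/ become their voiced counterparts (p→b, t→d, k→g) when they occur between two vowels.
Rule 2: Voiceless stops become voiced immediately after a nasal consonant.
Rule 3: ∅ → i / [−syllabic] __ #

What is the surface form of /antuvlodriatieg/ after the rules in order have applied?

Rule 1 (intervocalic voicing): /t/ is a voiceless stop between vowels /a/ and /i/, so it voices to [d]. /antuvlodriatieg/ → antuvlodriadieg.
Rule 2 (post-nasal voicing): /t/ is a voiceless stop immediately after the nasal /n/, so it voices to [d]. /antuvlodriadieg/ → anduvlodriadieg.
Rule 3 (final i-epenthesis): the form ends in the consonant /g/, so [i] is inserted word-finally. /anduvlodriadieg/ → anduvlodriadiegi.

anduvlodriadiegi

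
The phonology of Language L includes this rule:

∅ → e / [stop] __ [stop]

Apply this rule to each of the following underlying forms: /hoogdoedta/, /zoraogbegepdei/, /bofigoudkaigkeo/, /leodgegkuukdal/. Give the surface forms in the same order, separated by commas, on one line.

hoogedoedeta, zoraogebegepedei, bofigoudekaigekeo, leodegegekuukedal

/hoogdoedta/: /g/ and /d/ form a stop–stop cluster, so [e] is inserted between them. /d/ and /t/ form a stop–stop cluster, so [e] is inserted between them. → [hoogedoedeta].
/zoraogbegepdei/: /g/ and /b/ form a stop–stop cluster, so [e] is inserted between them. /p/ and /d/ form a stop–stop cluster, so [e] is inserted between them. → [zoraogebegepedei].
/bofigoudkaigkeo/: /d/ and /k/ form a stop–stop cluster, so [e] is inserted between them. /g/ and /k/ form a stop–stop cluster, so [e] is inserted between them. → [bofigoudekaigekeo].
/leodgegkuukdal/: /d/ and /g/ form a stop–stop cluster, so [e] is inserted between them. /g/ and /k/ form a stop–stop cluster, so [e] is inserted between them. /k/ and /d/ form a stop–stop cluster, so [e] is inserted between them. → [leodegegekuukedal].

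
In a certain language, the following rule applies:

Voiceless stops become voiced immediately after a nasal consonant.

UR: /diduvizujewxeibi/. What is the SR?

diduvizujewxeibi

No segment of /diduvizujewxeibi/ meets the structural description of the rule, so the form surfaces unchanged.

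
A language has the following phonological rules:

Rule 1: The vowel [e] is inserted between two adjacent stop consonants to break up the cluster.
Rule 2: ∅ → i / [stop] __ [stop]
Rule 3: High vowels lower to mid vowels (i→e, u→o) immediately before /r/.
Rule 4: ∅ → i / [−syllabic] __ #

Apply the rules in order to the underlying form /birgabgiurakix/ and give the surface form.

bergabegiorakixi

Rule 1 (stop-cluster e-epenthesis): /b/ and /g/ form a stop–stop cluster, so [e] is inserted between them. /birgabgiurakix/ → birgabegiurakix.
Rule 2 (stop-cluster i-epenthesis): no segment meets the environment; /birgabegiurakix/ is unchanged.
Rule 3 (pre-rhotic lowering): /i/ is a high vowel immediately before /r/, so it lowers to [e]. /u/ is a high vowel immediately before /r/, so it lowers to [o]. /birgabegiurakix/ → bergabegiorakix.
Rule 4 (final i-epenthesis): the form ends in the consonant /x/, so [i] is inserted word-finally. /bergabegiorakix/ → bergabegiorakixi.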